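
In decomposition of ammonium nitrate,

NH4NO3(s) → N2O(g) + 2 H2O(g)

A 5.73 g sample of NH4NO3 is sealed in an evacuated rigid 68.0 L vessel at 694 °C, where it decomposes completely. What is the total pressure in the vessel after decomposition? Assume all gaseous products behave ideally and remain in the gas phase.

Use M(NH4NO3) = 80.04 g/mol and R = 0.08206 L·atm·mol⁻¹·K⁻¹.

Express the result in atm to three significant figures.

n(NH4NO3) = 5.73 / 80.04 = 0.07159 mol
n(gas produced) = (3/1) × 0.07159 = 0.2148 mol
P = nRT/V = 0.2148 × 0.08206 × 967.15 / 68.0 = 0.2507 atm

0.251 atm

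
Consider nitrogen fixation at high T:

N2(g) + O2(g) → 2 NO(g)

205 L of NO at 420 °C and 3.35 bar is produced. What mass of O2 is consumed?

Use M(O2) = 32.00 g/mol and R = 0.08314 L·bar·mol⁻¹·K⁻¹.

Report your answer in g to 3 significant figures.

191 g

n(NO) = PV/RT = (3.35 × 205) / (0.08314 × 693.15) = 11.92 mol
n(O2) = (1/2) × 11.92 = 5.960 mol
m(O2) = 5.960 × 32.00 = 190.7 g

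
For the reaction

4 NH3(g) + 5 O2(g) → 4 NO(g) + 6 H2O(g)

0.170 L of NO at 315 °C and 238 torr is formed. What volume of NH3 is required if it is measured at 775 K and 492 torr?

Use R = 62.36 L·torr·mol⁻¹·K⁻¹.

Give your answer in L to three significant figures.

n(NO) = PV/RT = (238 × 0.170) / (62.36 × 588.15) = 0.001103 mol
n(NH3) = (4/4) × 0.001103 = 0.001103 mol
V = nRT/P = 0.001103 × 62.36 × 775 / 492 = 0.1083 L

0.108 L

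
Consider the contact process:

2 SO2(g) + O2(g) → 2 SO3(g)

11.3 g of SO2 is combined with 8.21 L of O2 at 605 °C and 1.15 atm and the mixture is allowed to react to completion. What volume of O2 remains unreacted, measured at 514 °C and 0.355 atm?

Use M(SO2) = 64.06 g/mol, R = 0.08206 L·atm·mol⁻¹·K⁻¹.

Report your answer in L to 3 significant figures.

7.79 L

n(SO2) = 11.3 / 64.06 = 0.1764 mol
n(O2) = PV/RT = (1.15 × 8.21) / (0.08206 × 878.15) = 0.1310 mol
For 0.1764 mol SO2, stoichiometry requires (1/2) × 0.1764 = 0.08820 mol O2; 0.1310 mol is available, so SO2 is limiting.
n(O2) consumed = (1/2) × 0.1764 = 0.08820 mol; remaining = 0.1310 − 0.08820 = 0.04280 mol
V(O2) = nRT/P = 0.04280 × 0.08206 × 787.15 / 0.355 = 7.788 L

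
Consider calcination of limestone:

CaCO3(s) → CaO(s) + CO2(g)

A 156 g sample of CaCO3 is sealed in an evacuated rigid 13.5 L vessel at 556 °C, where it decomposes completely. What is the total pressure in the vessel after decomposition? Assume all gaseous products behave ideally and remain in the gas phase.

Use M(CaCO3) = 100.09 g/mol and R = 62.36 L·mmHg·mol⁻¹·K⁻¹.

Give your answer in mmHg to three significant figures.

5970 mmHg

n(CaCO3) = 156 / 100.09 = 1.559 mol
n(gas produced) = (1/1) × 1.559 = 1.559 mol
P = nRT/V = 1.559 × 62.36 × 829.15 / 13.5 = 5971 mmHg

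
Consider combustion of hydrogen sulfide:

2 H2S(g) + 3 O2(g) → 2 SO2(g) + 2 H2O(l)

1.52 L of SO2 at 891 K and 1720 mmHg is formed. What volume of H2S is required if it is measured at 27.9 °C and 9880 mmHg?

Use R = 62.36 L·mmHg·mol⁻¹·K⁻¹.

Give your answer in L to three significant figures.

n(SO2) = PV/RT = (1720 × 1.52) / (62.36 × 891) = 0.04705 mol
n(H2S) = (2/2) × 0.04705 = 0.04705 mol
V = nRT/P = 0.04705 × 62.36 × 301.05 / 9880 = 0.08940 L

0.0894 L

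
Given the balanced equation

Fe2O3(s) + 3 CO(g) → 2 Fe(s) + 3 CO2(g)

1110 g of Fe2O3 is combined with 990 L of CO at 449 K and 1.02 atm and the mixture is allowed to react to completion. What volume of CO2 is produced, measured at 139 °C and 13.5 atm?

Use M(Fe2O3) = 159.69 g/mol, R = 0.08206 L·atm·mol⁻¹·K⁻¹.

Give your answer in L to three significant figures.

52.2 L

n(Fe2O3) = 1110 / 159.69 = 6.951 mol
n(CO) = PV/RT = (1.02 × 990) / (0.08206 × 449) = 27.41 mol
For 6.951 mol Fe2O3, stoichiometry requires (3/1) × 6.951 = 20.85 mol CO; 27.41 mol is available, so Fe2O3 is limiting.
n(CO2) = (3/1) × 6.951 = 20.85 mol
V(CO2) = nRT/P = 20.85 × 0.08206 × 412.15 / 13.5 = 52.23 L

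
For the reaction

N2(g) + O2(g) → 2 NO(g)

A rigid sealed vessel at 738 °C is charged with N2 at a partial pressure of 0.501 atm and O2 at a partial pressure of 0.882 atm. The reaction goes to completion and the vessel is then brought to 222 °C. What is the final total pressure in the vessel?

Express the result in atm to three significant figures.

0.677 atm

At constant V, partial pressures at 738 °C are proportional to moles, so apply stoichiometry directly to pressures.
P(O2) required for 0.501 atm of N2 = (1/1) × 0.501 = 0.5010 atm; available 0.882 atm, so N2 is limiting.
P(O2) remaining = 0.882 − (1/1) × 0.501 = 0.3810 atm
P(gaseous products) = (2)/1 × 0.501 = 1.002 atm
P_total at 738 °C = 0.3810 + 1.002 = 1.383 atm
Scaling to 222 °C: P = 1.383 × 495.15/1011.15 = 0.6772 atm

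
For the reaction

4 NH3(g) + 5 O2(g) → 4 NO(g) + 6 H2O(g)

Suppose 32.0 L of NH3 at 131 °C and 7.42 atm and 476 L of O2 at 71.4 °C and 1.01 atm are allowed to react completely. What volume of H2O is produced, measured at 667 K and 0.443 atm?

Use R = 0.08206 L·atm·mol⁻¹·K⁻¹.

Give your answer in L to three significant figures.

1330 L

n(NH3) = PV/RT = (7.42 × 32.0) / (0.08206 × 404.15) = 7.159 mol
n(O2) = PV/RT = (1.01 × 476) / (0.08206 × 344.55) = 17.00 mol
For 7.159 mol NH3, stoichiometry requires (5/4) × 7.159 = 8.949 mol O2; 17.00 mol is available, so NH3 is limiting.
n(H2O) = (6/4) × 7.159 = 10.74 mol
V(H2O) = nRT/P = 10.74 × 0.08206 × 667 / 0.443 = 1327 L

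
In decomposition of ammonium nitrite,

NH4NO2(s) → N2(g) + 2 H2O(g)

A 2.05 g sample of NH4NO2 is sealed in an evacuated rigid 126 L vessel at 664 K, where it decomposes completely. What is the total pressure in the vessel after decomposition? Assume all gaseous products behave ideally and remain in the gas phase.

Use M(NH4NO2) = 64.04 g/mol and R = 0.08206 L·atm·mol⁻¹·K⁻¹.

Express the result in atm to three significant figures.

0.0415 atm

n(NH4NO2) = 2.05 / 64.04 = 0.03201 mol
n(gas produced) = (3/1) × 0.03201 = 0.09603 mol
P = nRT/V = 0.09603 × 0.08206 × 664 / 126 = 0.04153 atm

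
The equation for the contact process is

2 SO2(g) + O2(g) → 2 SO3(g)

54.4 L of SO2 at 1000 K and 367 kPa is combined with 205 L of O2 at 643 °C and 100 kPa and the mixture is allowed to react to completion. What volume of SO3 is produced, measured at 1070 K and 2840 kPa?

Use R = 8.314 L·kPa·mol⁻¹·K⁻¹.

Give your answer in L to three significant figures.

7.52 L

n(SO2) = PV/RT = (367 × 54.4) / (8.314 × 1000) = 2.401 mol
n(O2) = PV/RT = (100 × 205) / (8.314 × 916.15) = 2.691 mol
For 2.401 mol SO2, stoichiometry requires (1/2) × 2.401 = 1.200 mol O2; 2.691 mol is available, so SO2 is limiting.
n(SO3) = (2/2) × 2.401 = 2.401 mol
V(SO3) = nRT/P = 2.401 × 8.314 × 1070 / 2840 = 7.521 L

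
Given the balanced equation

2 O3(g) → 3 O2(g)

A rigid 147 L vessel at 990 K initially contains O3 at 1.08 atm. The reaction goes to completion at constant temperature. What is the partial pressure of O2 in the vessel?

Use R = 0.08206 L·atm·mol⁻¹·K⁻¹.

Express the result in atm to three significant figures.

1.62 atm

n(O3)₀ = PV/RT = (1.08 × 147) / (0.08206 × 990) = 1.954 mol
n(O2) = (3/2) × 1.954 = 2.931 mol
P(O2) = nRT/V = 2.931 × 0.08206 × 990 / 147 = 1.620 atm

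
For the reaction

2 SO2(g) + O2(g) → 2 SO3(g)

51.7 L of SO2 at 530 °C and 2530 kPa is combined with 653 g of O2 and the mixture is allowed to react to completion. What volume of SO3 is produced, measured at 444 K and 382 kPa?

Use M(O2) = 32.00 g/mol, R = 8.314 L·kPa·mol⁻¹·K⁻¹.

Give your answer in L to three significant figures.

n(SO2) = PV/RT = (2530 × 51.7) / (8.314 × 803.15) = 19.59 mol
n(O2) = 653 / 32.00 = 20.41 mol
For 19.59 mol SO2, stoichiometry requires (1/2) × 19.59 = 9.795 mol O2; 20.41 mol is available, so SO2 is limiting.
n(SO3) = (2/2) × 19.59 = 19.59 mol
V(SO3) = nRT/P = 19.59 × 8.314 × 444 / 382 = 189.3 L

189 L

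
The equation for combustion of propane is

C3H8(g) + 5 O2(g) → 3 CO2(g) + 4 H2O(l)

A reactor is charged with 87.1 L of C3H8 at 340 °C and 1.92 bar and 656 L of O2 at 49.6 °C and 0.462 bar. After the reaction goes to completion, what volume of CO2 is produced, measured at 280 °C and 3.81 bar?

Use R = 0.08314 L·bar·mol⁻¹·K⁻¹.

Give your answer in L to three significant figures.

81.8 L

n(C3H8) = PV/RT = (1.92 × 87.1) / (0.08314 × 613.15) = 3.281 mol
n(O2) = PV/RT = (0.462 × 656) / (0.08314 × 322.75) = 11.29 mol
For 3.281 mol C3H8, stoichiometry requires (5/1) × 3.281 = 16.41 mol O2; 11.29 mol is available, so O2 is limiting.
n(CO2) = (3/5) × 11.29 = 6.774 mol
V(CO2) = nRT/P = 6.774 × 0.08314 × 553.15 / 3.81 = 81.77 L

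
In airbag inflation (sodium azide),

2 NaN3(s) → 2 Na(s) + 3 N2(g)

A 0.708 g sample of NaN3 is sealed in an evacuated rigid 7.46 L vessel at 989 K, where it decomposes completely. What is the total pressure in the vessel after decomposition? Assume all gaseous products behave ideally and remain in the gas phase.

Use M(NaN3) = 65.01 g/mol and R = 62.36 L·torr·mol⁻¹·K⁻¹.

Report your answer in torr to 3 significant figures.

n(NaN3) = 0.708 / 65.01 = 0.01089 mol
n(gas produced) = (3/2) × 0.01089 = 0.01634 mol
P = nRT/V = 0.01634 × 62.36 × 989 / 7.46 = 135.1 torr

135 torr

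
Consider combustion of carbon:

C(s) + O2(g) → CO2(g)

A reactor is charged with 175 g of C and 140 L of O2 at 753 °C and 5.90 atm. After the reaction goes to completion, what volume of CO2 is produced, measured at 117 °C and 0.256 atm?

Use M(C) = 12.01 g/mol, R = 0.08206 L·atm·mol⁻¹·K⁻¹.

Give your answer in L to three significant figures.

1230 L

n(C) = 175 / 12.01 = 14.57 mol
n(O2) = PV/RT = (5.90 × 140) / (0.08206 × 1026.15) = 9.809 mol
For 14.57 mol C, stoichiometry requires (1/1) × 14.57 = 14.57 mol O2; 9.809 mol is available, so O2 is limiting.
n(CO2) = (1/1) × 9.809 = 9.809 mol
V(CO2) = nRT/P = 9.809 × 0.08206 × 390.15 / 0.256 = 1227 L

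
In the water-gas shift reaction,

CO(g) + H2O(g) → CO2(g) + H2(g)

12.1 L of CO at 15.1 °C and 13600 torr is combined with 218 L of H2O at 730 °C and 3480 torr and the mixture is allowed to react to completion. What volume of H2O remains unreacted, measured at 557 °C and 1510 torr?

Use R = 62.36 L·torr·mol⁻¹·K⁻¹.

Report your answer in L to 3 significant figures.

n(CO) = PV/RT = (13600 × 12.1) / (62.36 × 288.25) = 9.155 mol
n(H2O) = PV/RT = (3480 × 218) / (62.36 × 1003.15) = 12.13 mol
For 9.155 mol CO, stoichiometry requires (1/1) × 9.155 = 9.155 mol H2O; 12.13 mol is available, so CO is limiting.
n(H2O) consumed = (1/1) × 9.155 = 9.155 mol; remaining = 12.13 − 9.155 = 2.975 mol
V(H2O) = nRT/P = 2.975 × 62.36 × 830.15 / 1510 = 102.0 L

102 L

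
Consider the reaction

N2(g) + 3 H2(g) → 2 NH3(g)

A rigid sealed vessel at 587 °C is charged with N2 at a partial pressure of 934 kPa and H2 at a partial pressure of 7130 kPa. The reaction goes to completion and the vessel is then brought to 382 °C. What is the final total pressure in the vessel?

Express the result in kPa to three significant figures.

4720 kPa

At constant V, partial pressures at 587 °C are proportional to moles, so apply stoichiometry directly to pressures.
P(H2) required for 934 kPa of N2 = (3/1) × 934 = 2802 kPa; available 7130 kPa, so N2 is limiting.
P(H2) remaining = 7130 − (3/1) × 934 = 4328 kPa
P(gaseous products) = (2)/1 × 934 = 1868 kPa
P_total at 587 °C = 4328 + 1868 = 6196 kPa
Scaling to 382 °C: P = 6196 × 655.15/860.15 = 4719 kPa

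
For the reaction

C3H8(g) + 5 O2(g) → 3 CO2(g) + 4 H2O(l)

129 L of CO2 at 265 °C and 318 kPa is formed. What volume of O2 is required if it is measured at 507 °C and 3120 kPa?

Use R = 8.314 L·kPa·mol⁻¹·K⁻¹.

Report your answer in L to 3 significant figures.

31.8 L

n(CO2) = PV/RT = (318 × 129) / (8.314 × 538.15) = 9.169 mol
n(O2) = (5/3) × 9.169 = 15.28 mol
V = nRT/P = 15.28 × 8.314 × 780.15 / 3120 = 31.77 L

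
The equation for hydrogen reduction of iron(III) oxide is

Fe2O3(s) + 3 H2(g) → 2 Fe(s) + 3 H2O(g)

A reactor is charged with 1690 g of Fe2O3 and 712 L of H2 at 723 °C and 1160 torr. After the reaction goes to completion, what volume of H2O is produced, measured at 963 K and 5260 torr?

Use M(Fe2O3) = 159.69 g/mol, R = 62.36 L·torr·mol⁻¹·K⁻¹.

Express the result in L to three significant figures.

152 L

n(Fe2O3) = 1690 / 159.69 = 10.58 mol
n(H2) = PV/RT = (1160 × 712) / (62.36 × 996.15) = 13.30 mol
For 10.58 mol Fe2O3, stoichiometry requires (3/1) × 10.58 = 31.74 mol H2; 13.30 mol is available, so H2 is limiting.
n(H2O) = (3/3) × 13.30 = 13.30 mol
V(H2O) = nRT/P = 13.30 × 62.36 × 963 / 5260 = 151.8 L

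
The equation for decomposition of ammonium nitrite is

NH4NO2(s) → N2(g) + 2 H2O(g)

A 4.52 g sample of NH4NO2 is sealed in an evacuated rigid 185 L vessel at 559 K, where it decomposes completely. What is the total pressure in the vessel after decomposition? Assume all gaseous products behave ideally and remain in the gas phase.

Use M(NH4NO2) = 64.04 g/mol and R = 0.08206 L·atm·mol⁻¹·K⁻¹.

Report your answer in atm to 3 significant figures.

n(NH4NO2) = 4.52 / 64.04 = 0.07058 mol
n(gas produced) = (3/1) × 0.07058 = 0.2117 mol
P = nRT/V = 0.2117 × 0.08206 × 559 / 185 = 0.05249 atm

0.0525 atm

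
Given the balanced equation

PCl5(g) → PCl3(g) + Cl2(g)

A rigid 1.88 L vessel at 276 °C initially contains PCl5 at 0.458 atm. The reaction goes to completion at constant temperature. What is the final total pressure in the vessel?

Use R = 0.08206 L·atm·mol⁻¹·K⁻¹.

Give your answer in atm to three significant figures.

Since T and V are fixed, P_final/P_initial = n_final/n_initial = 2/1.
P_final = (2/1) × 0.458 = 0.9160 atm

0.916 atm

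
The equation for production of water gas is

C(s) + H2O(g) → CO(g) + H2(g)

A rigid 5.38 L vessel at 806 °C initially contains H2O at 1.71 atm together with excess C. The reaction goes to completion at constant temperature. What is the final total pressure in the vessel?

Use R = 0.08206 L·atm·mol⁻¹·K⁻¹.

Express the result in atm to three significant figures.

3.42 atm

Since T and V are fixed, P_final/P_initial = n_final/n_initial = 2/1.
P_final = (2/1) × 1.71 = 3.420 atm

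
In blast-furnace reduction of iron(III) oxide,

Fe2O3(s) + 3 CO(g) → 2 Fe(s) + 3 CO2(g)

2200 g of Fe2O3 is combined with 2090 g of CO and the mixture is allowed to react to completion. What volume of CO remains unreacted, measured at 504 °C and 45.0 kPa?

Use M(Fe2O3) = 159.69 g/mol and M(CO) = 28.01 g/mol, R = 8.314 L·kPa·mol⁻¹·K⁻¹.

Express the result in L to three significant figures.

4780 L

n(Fe2O3) = 2200 / 159.69 = 13.78 mol
n(CO) = 2090 / 28.01 = 74.62 mol
For 13.78 mol Fe2O3, stoichiometry requires (3/1) × 13.78 = 41.34 mol CO; 74.62 mol is available, so Fe2O3 is limiting.
n(CO) consumed = (3/1) × 13.78 = 41.34 mol; remaining = 74.62 − 41.34 = 33.28 mol
V(CO) = nRT/P = 33.28 × 8.314 × 777.15 / 45.0 = 4778 L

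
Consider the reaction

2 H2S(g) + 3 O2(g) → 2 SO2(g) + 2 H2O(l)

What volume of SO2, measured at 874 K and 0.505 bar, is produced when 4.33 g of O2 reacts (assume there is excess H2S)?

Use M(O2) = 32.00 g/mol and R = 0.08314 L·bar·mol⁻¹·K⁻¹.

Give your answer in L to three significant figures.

n(O2) = 4.330 / 32.00 = 0.1353 mol
n(SO2) = (2/3) × 0.1353 = 0.09020 mol
V = nRT/P = 0.09020 × 0.08314 × 874 / 0.505 = 12.98 L

13.0 L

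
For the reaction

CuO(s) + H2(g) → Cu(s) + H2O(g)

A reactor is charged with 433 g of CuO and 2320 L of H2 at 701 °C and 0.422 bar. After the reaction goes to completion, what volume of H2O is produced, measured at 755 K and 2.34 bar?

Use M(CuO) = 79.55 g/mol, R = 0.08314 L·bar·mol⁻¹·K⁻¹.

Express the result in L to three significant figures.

n(CuO) = 433 / 79.55 = 5.443 mol
n(H2) = PV/RT = (0.422 × 2320) / (0.08314 × 974.15) = 12.09 mol
For 5.443 mol CuO, stoichiometry requires (1/1) × 5.443 = 5.443 mol H2; 12.09 mol is available, so CuO is limiting.
n(H2O) = (1/1) × 5.443 = 5.443 mol
V(H2O) = nRT/P = 5.443 × 0.08314 × 755 / 2.34 = 146.0 L

146 L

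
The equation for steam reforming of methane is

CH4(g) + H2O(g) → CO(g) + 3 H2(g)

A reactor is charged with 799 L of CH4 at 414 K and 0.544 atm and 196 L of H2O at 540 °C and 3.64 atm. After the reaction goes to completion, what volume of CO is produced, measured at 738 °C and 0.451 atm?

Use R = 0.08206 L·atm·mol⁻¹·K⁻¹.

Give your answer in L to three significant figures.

1970 L

n(CH4) = PV/RT = (0.544 × 799) / (0.08206 × 414) = 12.79 mol
n(H2O) = PV/RT = (3.64 × 196) / (0.08206 × 813.15) = 10.69 mol
For 12.79 mol CH4, stoichiometry requires (1/1) × 12.79 = 12.79 mol H2O; 10.69 mol is available, so H2O is limiting.
n(CO) = (1/1) × 10.69 = 10.69 mol
V(CO) = nRT/P = 10.69 × 0.08206 × 1011.15 / 0.451 = 1967 L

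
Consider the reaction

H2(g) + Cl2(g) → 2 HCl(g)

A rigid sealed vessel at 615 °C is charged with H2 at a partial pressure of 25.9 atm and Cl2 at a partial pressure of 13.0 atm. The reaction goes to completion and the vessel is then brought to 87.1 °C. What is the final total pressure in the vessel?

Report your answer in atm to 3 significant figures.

With V and T fixed, P_i ∝ n_i, so the mole ratios apply directly to partial pressures at 615 °C.
P(Cl2) required for 25.9 atm of H2 = (1/1) × 25.9 = 25.90 atm; available 13.0 atm, so Cl2 is limiting.
P(H2) remaining = 25.9 − (1/1) × 13.0 = 12.90 atm
P(gaseous products) = (2)/1 × 13.0 = 26.00 atm
P_total at 615 °C = 12.90 + 26.00 = 38.90 atm
Scaling to 87.1 °C: P = 38.90 × 360.25/888.15 = 15.78 atm

15.8 atm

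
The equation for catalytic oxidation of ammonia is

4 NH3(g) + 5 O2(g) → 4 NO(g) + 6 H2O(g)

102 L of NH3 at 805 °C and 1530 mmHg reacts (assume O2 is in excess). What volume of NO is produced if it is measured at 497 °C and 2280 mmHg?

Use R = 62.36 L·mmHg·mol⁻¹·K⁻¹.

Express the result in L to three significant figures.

48.9 L

n(NH3) = PV/RT = (1530 × 102) / (62.36 × 1078.15) = 2.321 mol
n(NO) = (4/4) × 2.321 = 2.321 mol
V = nRT/P = 2.321 × 62.36 × 770.15 / 2280 = 48.89 L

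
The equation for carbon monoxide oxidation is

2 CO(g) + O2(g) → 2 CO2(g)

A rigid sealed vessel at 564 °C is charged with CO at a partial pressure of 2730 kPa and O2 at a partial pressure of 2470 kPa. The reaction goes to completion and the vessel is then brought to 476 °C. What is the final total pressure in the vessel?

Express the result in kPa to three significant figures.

Because the vessel is rigid and T is held at 564 °C, work the stoichiometry in partial pressures (P_i = n_iRT/V).
P(O2) required for 2730 kPa of CO = (1/2) × 2730 = 1365 kPa; available 2470 kPa, so CO is limiting.
P(O2) remaining = 2470 − (1/2) × 2730 = 1105 kPa
P(gaseous products) = (2)/2 × 2730 = 2730 kPa
P_total at 564 °C = 1105 + 2730 = 3835 kPa
Scaling to 476 °C: P = 3835 × 749.15/837.15 = 3432 kPa

3430 kPa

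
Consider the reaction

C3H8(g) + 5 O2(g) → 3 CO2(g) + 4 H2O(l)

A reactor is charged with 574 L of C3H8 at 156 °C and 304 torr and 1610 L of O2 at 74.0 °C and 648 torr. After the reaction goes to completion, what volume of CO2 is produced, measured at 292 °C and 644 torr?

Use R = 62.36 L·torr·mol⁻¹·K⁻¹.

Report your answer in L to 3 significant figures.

n(C3H8) = PV/RT = (304 × 574) / (62.36 × 429.15) = 6.520 mol
n(O2) = PV/RT = (648 × 1610) / (62.36 × 347.15) = 48.19 mol
For 6.520 mol C3H8, stoichiometry requires (5/1) × 6.520 = 32.60 mol O2; 48.19 mol is available, so C3H8 is limiting.
n(CO2) = (3/1) × 6.520 = 19.56 mol
V(CO2) = nRT/P = 19.56 × 62.36 × 565.15 / 644 = 1070 L

1070 L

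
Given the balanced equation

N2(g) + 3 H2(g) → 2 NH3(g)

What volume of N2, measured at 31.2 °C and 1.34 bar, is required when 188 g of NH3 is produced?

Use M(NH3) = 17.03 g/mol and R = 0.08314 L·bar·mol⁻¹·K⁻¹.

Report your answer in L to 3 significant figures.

n(NH3) = 188.0 / 17.03 = 11.04 mol
n(N2) = (1/2) × 11.04 = 5.520 mol
V = nRT/P = 5.520 × 0.08314 × 304.35 / 1.34 = 104.2 L

104 L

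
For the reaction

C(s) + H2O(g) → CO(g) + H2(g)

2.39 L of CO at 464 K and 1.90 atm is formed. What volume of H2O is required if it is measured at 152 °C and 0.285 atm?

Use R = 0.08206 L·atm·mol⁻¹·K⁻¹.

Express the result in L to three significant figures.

14.6 L

n(CO) = PV/RT = (1.90 × 2.39) / (0.08206 × 464) = 0.1193 mol
n(H2O) = (1/1) × 0.1193 = 0.1193 mol
V = nRT/P = 0.1193 × 0.08206 × 425.15 / 0.285 = 14.60 L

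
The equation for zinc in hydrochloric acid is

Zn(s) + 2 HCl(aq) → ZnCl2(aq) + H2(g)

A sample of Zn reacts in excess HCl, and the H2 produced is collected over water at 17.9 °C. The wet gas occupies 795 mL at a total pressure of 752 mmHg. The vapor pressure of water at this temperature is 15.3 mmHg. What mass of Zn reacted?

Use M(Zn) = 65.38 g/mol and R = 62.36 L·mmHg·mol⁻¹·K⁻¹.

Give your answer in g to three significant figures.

2.11 g

P(H2) = 752 − 15.3 = 736.7 mmHg
n(H2) = PV/RT = (736.7 × 0.7950) / (62.36 × 291.05) = 0.03227 mol
n(Zn) = (1/1) × 0.03227 = 0.03227 mol
m(Zn) = 0.03227 × 65.38 = 2.110 g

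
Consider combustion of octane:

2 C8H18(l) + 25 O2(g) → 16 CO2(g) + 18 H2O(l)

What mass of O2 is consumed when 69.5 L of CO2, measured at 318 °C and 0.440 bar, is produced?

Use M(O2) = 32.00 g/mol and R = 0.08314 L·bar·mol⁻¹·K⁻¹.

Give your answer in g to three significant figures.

31.1 g

n(CO2) = PV/RT = (0.440 × 69.5) / (0.08314 × 591.15) = 0.6222 mol
n(O2) = (25/16) × 0.6222 = 0.9722 mol
m(O2) = 0.9722 × 32.00 = 31.11 g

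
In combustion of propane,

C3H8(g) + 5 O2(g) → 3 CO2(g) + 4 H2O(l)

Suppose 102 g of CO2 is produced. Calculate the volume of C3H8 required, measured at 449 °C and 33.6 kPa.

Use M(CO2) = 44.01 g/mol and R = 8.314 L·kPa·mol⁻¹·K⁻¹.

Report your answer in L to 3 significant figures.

n(CO2) = 102.0 / 44.01 = 2.318 mol
n(C3H8) = (1/3) × 2.318 = 0.7727 mol
V = nRT/P = 0.7727 × 8.314 × 722.15 / 33.6 = 138.1 L

138 L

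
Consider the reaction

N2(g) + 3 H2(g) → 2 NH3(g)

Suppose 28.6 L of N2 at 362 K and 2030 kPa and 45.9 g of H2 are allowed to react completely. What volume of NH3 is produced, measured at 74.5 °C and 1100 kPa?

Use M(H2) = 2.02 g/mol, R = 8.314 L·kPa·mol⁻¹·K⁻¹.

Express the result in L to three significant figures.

n(N2) = PV/RT = (2030 × 28.6) / (8.314 × 362) = 19.29 mol
n(H2) = 45.9 / 2.02 = 22.72 mol
For 19.29 mol N2, stoichiometry requires (3/1) × 19.29 = 57.87 mol H2; 22.72 mol is available, so H2 is limiting.
n(NH3) = (2/3) × 22.72 = 15.15 mol
V(NH3) = nRT/P = 15.15 × 8.314 × 347.65 / 1100 = 39.81 L

39.8 L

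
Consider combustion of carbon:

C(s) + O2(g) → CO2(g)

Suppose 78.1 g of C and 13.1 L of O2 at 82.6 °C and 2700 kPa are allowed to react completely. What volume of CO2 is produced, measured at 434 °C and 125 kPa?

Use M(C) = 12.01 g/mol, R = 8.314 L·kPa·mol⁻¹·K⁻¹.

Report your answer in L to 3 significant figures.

306 L

n(C) = 78.1 / 12.01 = 6.503 mol
n(O2) = PV/RT = (2700 × 13.1) / (8.314 × 355.75) = 11.96 mol
For 6.503 mol C, stoichiometry requires (1/1) × 6.503 = 6.503 mol O2; 11.96 mol is available, so C is limiting.
n(CO2) = (1/1) × 6.503 = 6.503 mol
V(CO2) = nRT/P = 6.503 × 8.314 × 707.15 / 125 = 305.9 L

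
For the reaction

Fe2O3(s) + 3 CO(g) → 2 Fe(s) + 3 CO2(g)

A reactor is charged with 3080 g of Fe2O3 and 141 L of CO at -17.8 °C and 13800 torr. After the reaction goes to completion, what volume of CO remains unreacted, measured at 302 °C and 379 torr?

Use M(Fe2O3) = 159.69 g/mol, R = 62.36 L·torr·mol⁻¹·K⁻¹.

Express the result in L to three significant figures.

6090 L

n(Fe2O3) = 3080 / 159.69 = 19.29 mol
n(CO) = PV/RT = (13800 × 141) / (62.36 × 255.35) = 122.2 mol
For 19.29 mol Fe2O3, stoichiometry requires (3/1) × 19.29 = 57.87 mol CO; 122.2 mol is available, so Fe2O3 is limiting.
n(CO) consumed = (3/1) × 19.29 = 57.87 mol; remaining = 122.2 − 57.87 = 64.33 mol
V(CO) = nRT/P = 64.33 × 62.36 × 575.15 / 379 = 6088 L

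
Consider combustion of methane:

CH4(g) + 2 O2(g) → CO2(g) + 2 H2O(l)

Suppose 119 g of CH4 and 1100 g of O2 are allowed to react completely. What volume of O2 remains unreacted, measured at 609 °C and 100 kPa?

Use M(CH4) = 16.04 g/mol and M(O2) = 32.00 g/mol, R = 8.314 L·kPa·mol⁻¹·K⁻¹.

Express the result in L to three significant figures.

n(CH4) = 119 / 16.04 = 7.419 mol
n(O2) = 1100 / 32.00 = 34.38 mol
For 7.419 mol CH4, stoichiometry requires (2/1) × 7.419 = 14.84 mol O2; 34.38 mol is available, so CH4 is limiting.
n(O2) consumed = (2/1) × 7.419 = 14.84 mol; remaining = 34.38 − 14.84 = 19.54 mol
V(O2) = nRT/P = 19.54 × 8.314 × 882.15 / 100 = 1433 L

1430 L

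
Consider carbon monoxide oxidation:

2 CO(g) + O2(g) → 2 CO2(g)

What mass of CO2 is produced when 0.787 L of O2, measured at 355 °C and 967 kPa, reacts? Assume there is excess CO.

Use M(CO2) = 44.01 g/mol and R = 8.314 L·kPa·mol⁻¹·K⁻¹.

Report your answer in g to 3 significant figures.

n(O2) = PV/RT = (967 × 0.787) / (8.314 × 628.15) = 0.1457 mol
n(CO2) = (2/1) × 0.1457 = 0.2914 mol
m(CO2) = 0.2914 × 44.01 = 12.82 g

12.8 g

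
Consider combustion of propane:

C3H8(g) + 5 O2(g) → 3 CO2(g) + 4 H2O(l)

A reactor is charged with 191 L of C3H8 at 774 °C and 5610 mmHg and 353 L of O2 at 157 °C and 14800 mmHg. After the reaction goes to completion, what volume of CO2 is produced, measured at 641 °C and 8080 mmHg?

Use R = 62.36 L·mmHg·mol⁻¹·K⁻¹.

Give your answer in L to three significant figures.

n(C3H8) = PV/RT = (5610 × 191) / (62.36 × 1047.15) = 16.41 mol
n(O2) = PV/RT = (14800 × 353) / (62.36 × 430.15) = 194.8 mol
For 16.41 mol C3H8, stoichiometry requires (5/1) × 16.41 = 82.05 mol O2; 194.8 mol is available, so C3H8 is limiting.
n(CO2) = (3/1) × 16.41 = 49.23 mol
V(CO2) = nRT/P = 49.23 × 62.36 × 914.15 / 8080 = 347.3 L

347 L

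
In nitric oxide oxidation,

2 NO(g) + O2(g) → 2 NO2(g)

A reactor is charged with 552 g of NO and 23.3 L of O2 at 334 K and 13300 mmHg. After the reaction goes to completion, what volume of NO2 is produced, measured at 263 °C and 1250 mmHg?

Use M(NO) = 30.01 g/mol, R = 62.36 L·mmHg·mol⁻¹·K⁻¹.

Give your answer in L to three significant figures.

n(NO) = 552 / 30.01 = 18.39 mol
n(O2) = PV/RT = (13300 × 23.3) / (62.36 × 334) = 14.88 mol
For 18.39 mol NO, stoichiometry requires (1/2) × 18.39 = 9.195 mol O2; 14.88 mol is available, so NO is limiting.
n(NO2) = (2/2) × 18.39 = 18.39 mol
V(NO2) = nRT/P = 18.39 × 62.36 × 536.15 / 1250 = 491.9 L

492 L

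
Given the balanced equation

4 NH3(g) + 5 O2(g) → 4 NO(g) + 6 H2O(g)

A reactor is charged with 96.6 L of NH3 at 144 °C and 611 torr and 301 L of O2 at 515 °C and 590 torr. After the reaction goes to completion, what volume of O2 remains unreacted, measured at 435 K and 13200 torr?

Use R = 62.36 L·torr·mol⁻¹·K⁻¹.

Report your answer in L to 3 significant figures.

1.60 L

n(NH3) = PV/RT = (611 × 96.6) / (62.36 × 417.15) = 2.269 mol
n(O2) = PV/RT = (590 × 301) / (62.36 × 788.15) = 3.613 mol
For 2.269 mol NH3, stoichiometry requires (5/4) × 2.269 = 2.836 mol O2; 3.613 mol is available, so NH3 is limiting.
n(O2) consumed = (5/4) × 2.269 = 2.836 mol; remaining = 3.613 − 2.836 = 0.7770 mol
V(O2) = nRT/P = 0.7770 × 62.36 × 435 / 13200 = 1.597 L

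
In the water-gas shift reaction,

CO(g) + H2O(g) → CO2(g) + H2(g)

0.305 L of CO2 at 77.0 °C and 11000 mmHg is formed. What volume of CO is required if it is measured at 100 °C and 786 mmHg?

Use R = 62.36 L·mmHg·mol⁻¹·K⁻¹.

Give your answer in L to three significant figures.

4.55 L

n(CO2) = PV/RT = (11000 × 0.305) / (62.36 × 350.15) = 0.1536 mol
n(CO) = (1/1) × 0.1536 = 0.1536 mol
V = nRT/P = 0.1536 × 62.36 × 373.15 / 786 = 4.547 L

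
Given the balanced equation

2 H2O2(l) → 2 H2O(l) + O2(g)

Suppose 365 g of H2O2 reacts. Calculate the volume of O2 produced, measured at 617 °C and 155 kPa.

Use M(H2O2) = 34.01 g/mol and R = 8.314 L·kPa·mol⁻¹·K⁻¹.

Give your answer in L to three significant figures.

256 L

n(H2O2) = 365.0 / 34.01 = 10.73 mol
n(O2) = (1/2) × 10.73 = 5.365 mol
V = nRT/P = 5.365 × 8.314 × 890.15 / 155 = 256.2 L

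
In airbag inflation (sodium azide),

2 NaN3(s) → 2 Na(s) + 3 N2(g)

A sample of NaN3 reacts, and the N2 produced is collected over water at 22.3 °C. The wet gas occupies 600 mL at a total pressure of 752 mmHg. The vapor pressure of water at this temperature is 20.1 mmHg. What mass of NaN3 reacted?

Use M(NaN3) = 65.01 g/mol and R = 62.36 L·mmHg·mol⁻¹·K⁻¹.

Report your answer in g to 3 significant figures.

P(N2) = 752 − 20.1 = 731.9 mmHg
n(N2) = PV/RT = (731.9 × 0.6000) / (62.36 × 295.45) = 0.02383 mol
n(NaN3) = (2/3) × 0.02383 = 0.01589 mol
m(NaN3) = 0.01589 × 65.01 = 1.033 g

1.03 g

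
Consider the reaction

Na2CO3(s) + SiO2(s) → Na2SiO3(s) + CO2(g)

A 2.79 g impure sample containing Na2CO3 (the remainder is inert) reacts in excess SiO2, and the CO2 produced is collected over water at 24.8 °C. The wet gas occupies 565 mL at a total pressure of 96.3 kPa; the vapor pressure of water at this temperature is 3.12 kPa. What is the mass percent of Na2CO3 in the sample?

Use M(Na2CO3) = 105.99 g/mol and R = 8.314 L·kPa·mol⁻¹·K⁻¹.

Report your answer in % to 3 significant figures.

P(CO2) = 96.3 − 3.12 = 93.18 kPa
n(CO2) = PV/RT = (93.18 × 0.5650) / (8.314 × 297.95) = 0.02125 mol
n(Na2CO3) = (1/1) × 0.02125 = 0.02125 mol
m(Na2CO3) = 0.02125 × 105.99 = 2.252 g
%Na2CO3 = 2.252 / 2.79 × 100 = 80.72%

80.7 %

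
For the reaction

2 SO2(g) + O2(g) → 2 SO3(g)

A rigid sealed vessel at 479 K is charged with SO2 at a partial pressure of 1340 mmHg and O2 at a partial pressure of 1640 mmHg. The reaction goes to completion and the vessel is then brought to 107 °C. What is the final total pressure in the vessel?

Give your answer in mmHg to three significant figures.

1830 mmHg

At constant V, partial pressures at 479 K are proportional to moles, so apply stoichiometry directly to pressures.
P(O2) required for 1340 mmHg of SO2 = (1/2) × 1340 = 670.0 mmHg; available 1640 mmHg, so SO2 is limiting.
P(O2) remaining = 1640 − (1/2) × 1340 = 970.0 mmHg
P(gaseous products) = (2)/2 × 1340 = 1340 mmHg
P_total at 479 K = 970.0 + 1340 = 2310 mmHg
Scaling to 107 °C: P = 2310 × 380.15/479 = 1833 mmHg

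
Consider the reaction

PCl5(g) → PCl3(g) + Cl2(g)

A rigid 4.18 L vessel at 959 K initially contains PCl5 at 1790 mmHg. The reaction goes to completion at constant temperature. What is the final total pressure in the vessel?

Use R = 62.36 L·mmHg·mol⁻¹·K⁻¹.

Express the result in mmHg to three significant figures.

3580 mmHg

At constant T and V, P ∝ n(gas): 1 mol gas → 2 mol gas.
P_final = (2/1) × 1790 = 3580 mmHg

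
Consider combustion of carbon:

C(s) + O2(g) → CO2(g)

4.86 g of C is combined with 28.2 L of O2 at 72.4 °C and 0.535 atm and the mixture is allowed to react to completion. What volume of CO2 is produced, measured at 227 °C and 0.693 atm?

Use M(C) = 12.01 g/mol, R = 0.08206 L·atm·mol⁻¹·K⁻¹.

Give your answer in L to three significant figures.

n(C) = 4.86 / 12.01 = 0.4047 mol
n(O2) = PV/RT = (0.535 × 28.2) / (0.08206 × 345.55) = 0.5321 mol
For 0.4047 mol C, stoichiometry requires (1/1) × 0.4047 = 0.4047 mol O2; 0.5321 mol is available, so C is limiting.
n(CO2) = (1/1) × 0.4047 = 0.4047 mol
V(CO2) = nRT/P = 0.4047 × 0.08206 × 500.15 / 0.693 = 23.97 L

24.0 L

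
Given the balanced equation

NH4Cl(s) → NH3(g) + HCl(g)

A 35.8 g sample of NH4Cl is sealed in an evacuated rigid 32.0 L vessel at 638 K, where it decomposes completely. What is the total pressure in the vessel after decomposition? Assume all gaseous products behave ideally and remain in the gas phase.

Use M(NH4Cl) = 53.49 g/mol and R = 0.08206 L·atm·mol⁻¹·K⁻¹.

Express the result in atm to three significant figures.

2.19 atm

n(NH4Cl) = 35.8 / 53.49 = 0.6693 mol
n(gas produced) = (2/1) × 0.6693 = 1.339 mol
P = nRT/V = 1.339 × 0.08206 × 638 / 32.0 = 2.191 atm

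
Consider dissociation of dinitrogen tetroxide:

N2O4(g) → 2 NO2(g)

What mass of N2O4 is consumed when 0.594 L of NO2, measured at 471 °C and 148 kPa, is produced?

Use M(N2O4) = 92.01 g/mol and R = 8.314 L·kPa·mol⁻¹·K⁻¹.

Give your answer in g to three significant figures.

n(NO2) = PV/RT = (148 × 0.594) / (8.314 × 744.15) = 0.01421 mol
n(N2O4) = (1/2) × 0.01421 = 0.007105 mol
m(N2O4) = 0.007105 × 92.01 = 0.6537 g

0.654 g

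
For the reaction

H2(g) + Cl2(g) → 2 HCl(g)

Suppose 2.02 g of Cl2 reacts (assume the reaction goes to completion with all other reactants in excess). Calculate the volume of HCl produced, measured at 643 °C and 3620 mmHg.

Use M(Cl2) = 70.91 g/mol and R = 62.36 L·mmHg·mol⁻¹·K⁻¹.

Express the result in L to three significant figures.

0.899 L

n(Cl2) = 2.020 / 70.91 = 0.02849 mol
n(HCl) = (2/1) × 0.02849 = 0.05698 mol
V = nRT/P = 0.05698 × 62.36 × 916.15 / 3620 = 0.8993 L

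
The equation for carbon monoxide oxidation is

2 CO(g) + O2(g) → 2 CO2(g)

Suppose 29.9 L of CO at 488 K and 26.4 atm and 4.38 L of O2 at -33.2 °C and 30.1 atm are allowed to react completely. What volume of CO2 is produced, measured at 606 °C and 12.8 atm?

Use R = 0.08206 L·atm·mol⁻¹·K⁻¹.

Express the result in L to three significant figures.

75.5 L

n(CO) = PV/RT = (26.4 × 29.9) / (0.08206 × 488) = 19.71 mol
n(O2) = PV/RT = (30.1 × 4.38) / (0.08206 × 239.95) = 6.696 mol
For 19.71 mol CO, stoichiometry requires (1/2) × 19.71 = 9.855 mol O2; 6.696 mol is available, so O2 is limiting.
n(CO2) = (2/1) × 6.696 = 13.39 mol
V(CO2) = nRT/P = 13.39 × 0.08206 × 879.15 / 12.8 = 75.47 L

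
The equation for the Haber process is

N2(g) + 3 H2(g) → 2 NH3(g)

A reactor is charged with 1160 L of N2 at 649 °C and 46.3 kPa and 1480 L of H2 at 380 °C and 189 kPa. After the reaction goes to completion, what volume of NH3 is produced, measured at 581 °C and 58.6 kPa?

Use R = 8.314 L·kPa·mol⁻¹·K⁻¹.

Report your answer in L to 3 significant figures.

1700 L

n(N2) = PV/RT = (46.3 × 1160) / (8.314 × 922.15) = 7.005 mol
n(H2) = PV/RT = (189 × 1480) / (8.314 × 653.15) = 51.51 mol
For 7.005 mol N2, stoichiometry requires (3/1) × 7.005 = 21.02 mol H2; 51.51 mol is available, so N2 is limiting.
n(NH3) = (2/1) × 7.005 = 14.01 mol
V(NH3) = nRT/P = 14.01 × 8.314 × 854.15 / 58.6 = 1698 L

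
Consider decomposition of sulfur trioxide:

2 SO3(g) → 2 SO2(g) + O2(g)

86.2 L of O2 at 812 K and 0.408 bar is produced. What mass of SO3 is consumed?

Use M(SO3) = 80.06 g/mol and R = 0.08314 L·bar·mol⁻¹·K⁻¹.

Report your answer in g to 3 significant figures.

n(O2) = PV/RT = (0.408 × 86.2) / (0.08314 × 812) = 0.5210 mol
n(SO3) = (2/1) × 0.5210 = 1.042 mol
m(SO3) = 1.042 × 80.06 = 83.42 g

83.4 g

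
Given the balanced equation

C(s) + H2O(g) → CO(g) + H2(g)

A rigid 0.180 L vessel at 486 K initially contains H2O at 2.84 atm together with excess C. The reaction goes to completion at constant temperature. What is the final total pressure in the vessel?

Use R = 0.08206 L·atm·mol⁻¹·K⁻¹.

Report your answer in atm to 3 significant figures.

5.68 atm

Rigid vessel, constant T ⇒ P scales with total gas moles (1 → 2).
P_final = (2/1) × 2.84 = 5.680 atm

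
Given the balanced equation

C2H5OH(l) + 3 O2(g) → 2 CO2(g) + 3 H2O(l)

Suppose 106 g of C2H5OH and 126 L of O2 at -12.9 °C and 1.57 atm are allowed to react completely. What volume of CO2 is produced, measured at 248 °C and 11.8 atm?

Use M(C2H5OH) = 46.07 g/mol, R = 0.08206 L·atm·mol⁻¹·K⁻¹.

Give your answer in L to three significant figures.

n(C2H5OH) = 106 / 46.07 = 2.301 mol
n(O2) = PV/RT = (1.57 × 126) / (0.08206 × 260.25) = 9.263 mol
For 2.301 mol C2H5OH, stoichiometry requires (3/1) × 2.301 = 6.903 mol O2; 9.263 mol is available, so C2H5OH is limiting.
n(CO2) = (2/1) × 2.301 = 4.602 mol
V(CO2) = nRT/P = 4.602 × 0.08206 × 521.15 / 11.8 = 16.68 L

16.7 L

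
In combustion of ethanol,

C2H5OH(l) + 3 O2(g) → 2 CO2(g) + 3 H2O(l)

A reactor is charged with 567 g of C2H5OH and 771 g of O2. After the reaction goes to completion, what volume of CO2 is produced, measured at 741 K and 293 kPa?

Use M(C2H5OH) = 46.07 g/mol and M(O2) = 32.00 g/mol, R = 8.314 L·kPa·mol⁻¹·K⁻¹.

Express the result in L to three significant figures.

n(C2H5OH) = 567 / 46.07 = 12.31 mol
n(O2) = 771 / 32.00 = 24.09 mol
For 12.31 mol C2H5OH, stoichiometry requires (3/1) × 12.31 = 36.93 mol O2; 24.09 mol is available, so O2 is limiting.
n(CO2) = (2/3) × 24.09 = 16.06 mol
V(CO2) = nRT/P = 16.06 × 8.314 × 741 / 293 = 337.7 L

338 L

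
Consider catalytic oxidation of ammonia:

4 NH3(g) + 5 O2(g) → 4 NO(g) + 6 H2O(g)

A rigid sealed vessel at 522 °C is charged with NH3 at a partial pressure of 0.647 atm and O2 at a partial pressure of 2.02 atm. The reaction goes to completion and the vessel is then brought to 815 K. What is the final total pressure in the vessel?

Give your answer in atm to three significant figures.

With V and T fixed, P_i ∝ n_i, so the mole ratios apply directly to partial pressures at 522 °C.
P(O2) required for 0.647 atm of NH3 = (5/4) × 0.647 = 0.8088 atm; available 2.02 atm, so NH3 is limiting.
P(O2) remaining = 2.02 − (5/4) × 0.647 = 1.211 atm
P(gaseous products) = (4+6)/4 × 0.647 = 1.618 atm
P_total at 522 °C = 1.211 + 1.618 = 2.829 atm
Scaling to 815 K: P = 2.829 × 815/795.15 = 2.900 atm

2.90 atm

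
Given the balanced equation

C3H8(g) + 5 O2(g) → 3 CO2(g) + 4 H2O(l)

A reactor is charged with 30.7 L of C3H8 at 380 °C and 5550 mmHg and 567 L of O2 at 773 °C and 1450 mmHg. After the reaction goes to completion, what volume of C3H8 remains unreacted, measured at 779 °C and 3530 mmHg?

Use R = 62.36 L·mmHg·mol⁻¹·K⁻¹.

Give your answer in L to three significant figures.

n(C3H8) = PV/RT = (5550 × 30.7) / (62.36 × 653.15) = 4.183 mol
n(O2) = PV/RT = (1450 × 567) / (62.36 × 1046.15) = 12.60 mol
For 4.183 mol C3H8, stoichiometry requires (5/1) × 4.183 = 20.91 mol O2; 12.60 mol is available, so O2 is limiting.
n(C3H8) consumed = (1/5) × 12.60 = 2.520 mol; remaining = 4.183 − 2.520 = 1.663 mol
V(C3H8) = nRT/P = 1.663 × 62.36 × 1052.15 / 3530 = 30.91 L

30.9 L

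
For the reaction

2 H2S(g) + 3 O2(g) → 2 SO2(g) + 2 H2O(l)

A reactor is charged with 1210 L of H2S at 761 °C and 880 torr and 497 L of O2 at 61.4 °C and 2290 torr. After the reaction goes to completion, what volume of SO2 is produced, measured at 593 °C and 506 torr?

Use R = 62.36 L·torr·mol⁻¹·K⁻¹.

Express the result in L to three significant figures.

1760 L

n(H2S) = PV/RT = (880 × 1210) / (62.36 × 1034.15) = 16.51 mol
n(O2) = PV/RT = (2290 × 497) / (62.36 × 334.55) = 54.55 mol
For 16.51 mol H2S, stoichiometry requires (3/2) × 16.51 = 24.77 mol O2; 54.55 mol is available, so H2S is limiting.
n(SO2) = (2/2) × 16.51 = 16.51 mol
V(SO2) = nRT/P = 16.51 × 62.36 × 866.15 / 506 = 1762 L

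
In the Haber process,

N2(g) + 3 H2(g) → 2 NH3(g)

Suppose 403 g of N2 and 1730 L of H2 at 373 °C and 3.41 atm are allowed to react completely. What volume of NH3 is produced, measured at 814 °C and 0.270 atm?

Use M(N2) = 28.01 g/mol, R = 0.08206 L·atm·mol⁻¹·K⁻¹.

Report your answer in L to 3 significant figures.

9510 L

n(N2) = 403 / 28.01 = 14.39 mol
n(H2) = PV/RT = (3.41 × 1730) / (0.08206 × 646.15) = 111.3 mol
For 14.39 mol N2, stoichiometry requires (3/1) × 14.39 = 43.17 mol H2; 111.3 mol is available, so N2 is limiting.
n(NH3) = (2/1) × 14.39 = 28.78 mol
V(NH3) = nRT/P = 28.78 × 0.08206 × 1087.15 / 0.270 = 9509 L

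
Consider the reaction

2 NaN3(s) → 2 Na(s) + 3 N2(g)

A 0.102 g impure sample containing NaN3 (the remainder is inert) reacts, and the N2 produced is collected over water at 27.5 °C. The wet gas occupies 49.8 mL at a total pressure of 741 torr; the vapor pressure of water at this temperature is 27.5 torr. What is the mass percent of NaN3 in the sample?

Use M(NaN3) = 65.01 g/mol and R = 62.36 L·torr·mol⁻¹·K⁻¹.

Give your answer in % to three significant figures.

P(N2) = 741 − 27.5 = 713.5 torr
n(N2) = PV/RT = (713.5 × 0.04980) / (62.36 × 300.65) = 0.001895 mol
n(NaN3) = (2/3) × 0.001895 = 0.001263 mol
m(NaN3) = 0.001263 × 65.01 = 0.08211 g
%NaN3 = 0.08211 / 0.102 × 100 = 80.50%

80.5 %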